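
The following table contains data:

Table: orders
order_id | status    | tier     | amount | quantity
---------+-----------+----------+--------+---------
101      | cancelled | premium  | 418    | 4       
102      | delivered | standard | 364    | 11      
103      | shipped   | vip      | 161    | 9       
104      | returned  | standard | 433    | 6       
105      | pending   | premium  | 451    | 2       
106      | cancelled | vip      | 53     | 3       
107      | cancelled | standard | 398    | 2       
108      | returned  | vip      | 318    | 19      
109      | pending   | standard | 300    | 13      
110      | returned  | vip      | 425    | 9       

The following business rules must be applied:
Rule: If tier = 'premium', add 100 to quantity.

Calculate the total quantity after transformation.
278

Step 1: Count records where tier = 'premium': 2
Step 2: Total bonus added: 2 × 100 = 200
Step 3: Original sum of quantity: 78
Step 4: Final sum = 78 + 200 = 278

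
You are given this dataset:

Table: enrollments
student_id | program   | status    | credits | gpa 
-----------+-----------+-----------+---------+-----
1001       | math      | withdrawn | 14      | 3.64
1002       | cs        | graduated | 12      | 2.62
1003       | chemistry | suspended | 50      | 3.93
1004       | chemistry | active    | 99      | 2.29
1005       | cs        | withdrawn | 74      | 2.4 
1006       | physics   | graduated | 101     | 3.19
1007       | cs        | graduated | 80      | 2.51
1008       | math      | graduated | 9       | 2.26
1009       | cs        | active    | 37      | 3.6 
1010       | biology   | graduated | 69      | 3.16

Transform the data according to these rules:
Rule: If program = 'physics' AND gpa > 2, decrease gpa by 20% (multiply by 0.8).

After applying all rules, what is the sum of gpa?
28.96

Step 1: Find records where program = 'physics' AND gpa > 2
Step 2: 1 records match, summing to 3.19
Step 3: After multiplier: 3.19 × 0.8 = 2.55
Step 4: Unaffected records sum: 26.41
Step 5: Final sum = 2.55 + 26.41 = 28.96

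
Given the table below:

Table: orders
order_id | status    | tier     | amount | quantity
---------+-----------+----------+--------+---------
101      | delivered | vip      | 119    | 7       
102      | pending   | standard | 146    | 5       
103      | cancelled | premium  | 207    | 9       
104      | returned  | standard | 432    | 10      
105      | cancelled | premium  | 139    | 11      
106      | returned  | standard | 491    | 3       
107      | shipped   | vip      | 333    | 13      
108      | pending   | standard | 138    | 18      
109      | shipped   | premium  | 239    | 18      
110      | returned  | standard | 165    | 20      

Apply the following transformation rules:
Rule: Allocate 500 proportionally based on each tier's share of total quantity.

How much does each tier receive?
premium: 166.67, standard: 245.61, vip: 87.72

Step 1: Calculate total quantity = 114
Step 2: Calculate each tier's proportion:
  premium: 38/114 = 33.33% → 166.67
  standard: 56/114 = 49.12% → 245.61
  vip: 20/114 = 17.54% → 87.72
Step 3: Verify: sum of allocations ≈ 500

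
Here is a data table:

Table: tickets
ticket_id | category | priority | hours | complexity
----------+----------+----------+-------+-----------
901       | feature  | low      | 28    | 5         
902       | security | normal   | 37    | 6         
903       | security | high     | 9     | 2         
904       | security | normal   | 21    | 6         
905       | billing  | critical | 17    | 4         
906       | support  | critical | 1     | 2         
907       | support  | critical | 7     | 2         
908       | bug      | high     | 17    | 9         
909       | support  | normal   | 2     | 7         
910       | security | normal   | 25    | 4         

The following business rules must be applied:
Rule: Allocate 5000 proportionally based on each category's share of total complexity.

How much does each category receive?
billing: 425.53, bug: 957.45, feature: 531.91, security: 1914.89, support: 1170.21

Step 1: Calculate total complexity = 47
Step 2: Calculate each category's proportion:
  billing: 4/47 = 8.51% → 425.53
  bug: 9/47 = 19.15% → 957.45
  feature: 5/47 = 10.64% → 531.91
  security: 18/47 = 38.30% → 1914.89
  support: 11/47 = 23.40% → 1170.21
Step 3: Verify: sum of allocations ≈ 5000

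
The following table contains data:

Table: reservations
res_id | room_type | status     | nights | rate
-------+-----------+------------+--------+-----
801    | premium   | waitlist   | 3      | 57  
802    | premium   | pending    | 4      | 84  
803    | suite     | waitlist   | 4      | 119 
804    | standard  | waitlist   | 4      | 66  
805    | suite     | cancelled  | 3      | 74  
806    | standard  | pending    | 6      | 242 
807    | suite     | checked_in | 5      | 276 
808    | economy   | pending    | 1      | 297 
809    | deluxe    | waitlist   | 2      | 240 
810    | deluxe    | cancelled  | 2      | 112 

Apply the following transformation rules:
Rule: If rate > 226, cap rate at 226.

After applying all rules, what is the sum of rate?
1416

Step 1: 4 records have rate > 226
Step 2: These records originally summed to 1055
Step 3: After capping: 4 × 226 = 904
Step 4: Unaffected records sum: 512
Step 5: Final sum = 904 + 512 = 1416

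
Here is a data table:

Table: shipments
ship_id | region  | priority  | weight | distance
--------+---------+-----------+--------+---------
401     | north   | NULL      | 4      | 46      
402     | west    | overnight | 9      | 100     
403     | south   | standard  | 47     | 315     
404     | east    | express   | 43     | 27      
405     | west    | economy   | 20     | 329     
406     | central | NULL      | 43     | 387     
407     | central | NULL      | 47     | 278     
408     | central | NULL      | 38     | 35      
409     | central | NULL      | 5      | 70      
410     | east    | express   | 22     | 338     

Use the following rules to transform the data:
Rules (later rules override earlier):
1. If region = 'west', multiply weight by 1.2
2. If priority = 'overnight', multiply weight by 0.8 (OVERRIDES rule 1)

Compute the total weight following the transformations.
280.2

Step 1: Rule 2 takes priority for records with priority = 'overnight'
  - 1 records: 9 × 0.8 = 7.2
Step 2: Rule 1 applies to remaining records with region = 'west'
  - 1 records: 20 × 1.2 = 24.0
Step 3: Other records unchanged: 249
Step 4: Final sum = 7.2 + 24.0 + 249 = 280.2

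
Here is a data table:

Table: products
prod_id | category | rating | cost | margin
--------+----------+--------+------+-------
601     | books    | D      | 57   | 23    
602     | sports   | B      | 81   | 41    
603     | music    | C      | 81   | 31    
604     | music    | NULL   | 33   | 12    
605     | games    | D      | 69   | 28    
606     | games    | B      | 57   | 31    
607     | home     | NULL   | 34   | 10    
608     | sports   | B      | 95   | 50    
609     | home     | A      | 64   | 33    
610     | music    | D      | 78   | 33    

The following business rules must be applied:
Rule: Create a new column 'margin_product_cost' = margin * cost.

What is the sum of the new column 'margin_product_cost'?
21014

Step 1: For each record, compute margin * cost
Example calculations:
  23 * 57 = 1311
  41 * 81 = 3321
  31 * 81 = 2511
  ...
Step 2: Sum all derived values
Step 3: Total = 21014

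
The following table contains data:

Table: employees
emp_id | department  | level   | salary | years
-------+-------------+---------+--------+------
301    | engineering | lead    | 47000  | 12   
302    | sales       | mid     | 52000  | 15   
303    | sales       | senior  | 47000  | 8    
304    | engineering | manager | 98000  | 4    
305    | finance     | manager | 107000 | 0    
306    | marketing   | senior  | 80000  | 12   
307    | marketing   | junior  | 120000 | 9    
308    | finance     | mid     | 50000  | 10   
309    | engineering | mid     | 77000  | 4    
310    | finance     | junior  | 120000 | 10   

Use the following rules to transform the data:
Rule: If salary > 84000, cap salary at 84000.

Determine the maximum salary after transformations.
84000

Step 1: Original maximum salary = 120000
Step 2: Apply cap at 84000
Step 3: 4 records had salary > 84000 and were capped
Step 4: Maximum after transformation = 84000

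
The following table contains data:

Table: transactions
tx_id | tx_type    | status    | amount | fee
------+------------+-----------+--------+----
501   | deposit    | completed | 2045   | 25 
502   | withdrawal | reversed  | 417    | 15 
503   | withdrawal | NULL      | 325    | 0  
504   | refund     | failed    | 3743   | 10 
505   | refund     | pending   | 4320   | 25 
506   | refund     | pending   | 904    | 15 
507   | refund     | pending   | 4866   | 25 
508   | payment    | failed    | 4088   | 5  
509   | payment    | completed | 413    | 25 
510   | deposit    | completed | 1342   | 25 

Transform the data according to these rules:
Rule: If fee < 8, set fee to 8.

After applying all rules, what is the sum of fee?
181

Step 1: 2 records have fee < 8
Step 2: These records originally summed to 5
Step 3: After setting to minimum: 2 × 8 = 16
Step 4: Unaffected records sum: 165
Step 5: Final sum = 16 + 165 = 181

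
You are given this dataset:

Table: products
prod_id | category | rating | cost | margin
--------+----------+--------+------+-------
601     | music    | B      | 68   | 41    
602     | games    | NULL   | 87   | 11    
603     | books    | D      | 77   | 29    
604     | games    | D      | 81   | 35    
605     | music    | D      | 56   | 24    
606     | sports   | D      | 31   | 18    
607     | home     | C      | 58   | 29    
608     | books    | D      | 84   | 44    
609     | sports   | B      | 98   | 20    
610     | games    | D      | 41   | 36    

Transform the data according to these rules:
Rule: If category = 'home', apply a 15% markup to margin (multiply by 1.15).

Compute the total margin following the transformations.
291.35

Step 1: Records with category = 'home' have total margin = 29
Step 2: Apply multiplier: 29 × 1.15 = 33.35
Step 3: Other records total: 258
Step 4: Final sum = 33.35 + 258 = 291.35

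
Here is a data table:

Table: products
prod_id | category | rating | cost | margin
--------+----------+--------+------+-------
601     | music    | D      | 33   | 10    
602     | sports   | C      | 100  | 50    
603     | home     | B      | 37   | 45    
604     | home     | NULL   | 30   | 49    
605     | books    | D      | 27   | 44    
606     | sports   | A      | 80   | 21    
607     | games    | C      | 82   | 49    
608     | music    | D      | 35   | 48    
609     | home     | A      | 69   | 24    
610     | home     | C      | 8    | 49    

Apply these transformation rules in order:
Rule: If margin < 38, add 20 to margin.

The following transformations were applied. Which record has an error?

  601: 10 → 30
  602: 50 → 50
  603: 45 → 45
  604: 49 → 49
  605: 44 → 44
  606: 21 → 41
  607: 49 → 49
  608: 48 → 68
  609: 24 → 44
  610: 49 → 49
Record 608 has an error. The correct transformed value should be 48, not 68.

Step 1: Check each record against the rule
Step 2: Record 608 has margin = 48
Step 3: Since 48 >= 38, the bonus should not have been applied
Step 4: Correct value = 48, but claimed value = 68
Conclusion: Record 608 has the error.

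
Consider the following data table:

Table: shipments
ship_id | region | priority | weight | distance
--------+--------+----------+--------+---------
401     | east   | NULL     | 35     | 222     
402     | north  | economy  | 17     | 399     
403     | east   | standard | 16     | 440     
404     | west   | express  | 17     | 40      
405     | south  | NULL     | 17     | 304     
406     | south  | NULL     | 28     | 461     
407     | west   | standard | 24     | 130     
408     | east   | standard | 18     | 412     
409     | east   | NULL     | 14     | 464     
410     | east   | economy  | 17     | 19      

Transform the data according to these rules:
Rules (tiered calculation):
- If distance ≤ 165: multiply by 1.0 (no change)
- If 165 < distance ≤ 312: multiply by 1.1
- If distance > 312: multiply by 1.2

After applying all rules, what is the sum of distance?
3378.8

Step 1: Tier 1 (distance ≤ 165): 3 records, sum = 189 × 1.0 = 189.0
Step 2: Tier 2 (165 < distance ≤ 312): 2 records, sum = 526 × 1.1 = 578.6
Step 3: Tier 3 (distance > 312): 5 records, sum = 2176 × 1.2 = 2611.2
Step 4: Final sum = 189.0 + 578.6 + 2611.2 = 3378.8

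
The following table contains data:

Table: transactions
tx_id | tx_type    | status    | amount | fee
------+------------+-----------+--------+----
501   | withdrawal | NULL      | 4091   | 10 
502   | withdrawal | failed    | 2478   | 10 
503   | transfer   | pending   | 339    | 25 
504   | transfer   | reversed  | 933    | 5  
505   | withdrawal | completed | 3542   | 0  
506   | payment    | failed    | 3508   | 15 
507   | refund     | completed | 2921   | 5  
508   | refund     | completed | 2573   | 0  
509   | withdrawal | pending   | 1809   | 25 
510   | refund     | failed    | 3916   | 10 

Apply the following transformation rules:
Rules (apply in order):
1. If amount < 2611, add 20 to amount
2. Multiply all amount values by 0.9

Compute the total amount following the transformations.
23589.0

Step 1: Apply Rule 1 - Add 20 to records with amount < 2611
  - 5 records affected: 8132 + (5 × 20) = 8232
  - Unaffected records: 17978
  - Sum after Rule 1: 26210
Step 2: Apply Rule 2 - Multiply all by 0.9
  - 26210 × 0.9 = 23589.0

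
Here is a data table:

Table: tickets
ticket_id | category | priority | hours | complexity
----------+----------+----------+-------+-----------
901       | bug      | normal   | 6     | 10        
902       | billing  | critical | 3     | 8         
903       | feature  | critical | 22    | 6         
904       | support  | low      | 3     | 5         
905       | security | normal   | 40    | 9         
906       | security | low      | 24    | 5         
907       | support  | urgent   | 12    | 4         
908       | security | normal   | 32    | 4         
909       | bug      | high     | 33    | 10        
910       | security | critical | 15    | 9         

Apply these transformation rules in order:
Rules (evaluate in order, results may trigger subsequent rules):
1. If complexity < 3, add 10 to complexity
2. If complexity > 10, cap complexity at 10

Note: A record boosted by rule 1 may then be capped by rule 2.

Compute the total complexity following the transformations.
70

Step 1: Apply rule 1 to records with complexity < 3
  - 0 records get bonus of 10
  - Of these, 0 records then exceed 10 and get capped
Step 2: Apply rule 2 to records with complexity > 10
  - 0 records (original) are capped
Step 3: Calculate final sum = 70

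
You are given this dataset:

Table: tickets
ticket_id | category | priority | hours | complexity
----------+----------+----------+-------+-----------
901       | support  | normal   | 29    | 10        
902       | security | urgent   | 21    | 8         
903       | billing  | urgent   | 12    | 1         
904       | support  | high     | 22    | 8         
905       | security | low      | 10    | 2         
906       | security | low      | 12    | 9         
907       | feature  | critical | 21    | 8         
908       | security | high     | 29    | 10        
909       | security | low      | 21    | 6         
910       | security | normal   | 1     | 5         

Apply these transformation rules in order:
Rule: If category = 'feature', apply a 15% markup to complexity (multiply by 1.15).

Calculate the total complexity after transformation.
68.2

Step 1: Records with category = 'feature' have total complexity = 8
Step 2: Apply multiplier: 8 × 1.15 = 9.2
Step 3: Other records total: 59
Step 4: Final sum = 9.2 + 59 = 68.2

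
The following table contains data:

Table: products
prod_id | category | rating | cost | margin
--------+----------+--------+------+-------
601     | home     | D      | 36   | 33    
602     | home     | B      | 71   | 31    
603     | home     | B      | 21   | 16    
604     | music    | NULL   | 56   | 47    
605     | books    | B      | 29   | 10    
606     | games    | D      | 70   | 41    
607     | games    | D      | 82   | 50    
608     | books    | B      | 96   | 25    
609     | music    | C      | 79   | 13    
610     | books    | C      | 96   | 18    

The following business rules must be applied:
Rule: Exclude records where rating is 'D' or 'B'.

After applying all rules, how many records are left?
3

Step 1: Count records to exclude
  - 3 (D) + 4 (B) = 7 records
Step 2: Total records: 10
Step 3: Remaining = 10 - 7 = 3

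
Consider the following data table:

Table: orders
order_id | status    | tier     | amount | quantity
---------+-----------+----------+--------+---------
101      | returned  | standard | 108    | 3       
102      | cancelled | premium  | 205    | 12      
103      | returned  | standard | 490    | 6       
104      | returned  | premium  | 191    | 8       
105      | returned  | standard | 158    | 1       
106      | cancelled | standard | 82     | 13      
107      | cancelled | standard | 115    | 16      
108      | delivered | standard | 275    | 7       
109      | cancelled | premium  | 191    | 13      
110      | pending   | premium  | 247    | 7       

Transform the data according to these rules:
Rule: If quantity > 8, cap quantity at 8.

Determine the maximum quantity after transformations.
8

Step 1: Original maximum quantity = 16
Step 2: Apply cap at 8
Step 3: 4 records had quantity > 8 and were capped
Step 4: Maximum after transformation = 8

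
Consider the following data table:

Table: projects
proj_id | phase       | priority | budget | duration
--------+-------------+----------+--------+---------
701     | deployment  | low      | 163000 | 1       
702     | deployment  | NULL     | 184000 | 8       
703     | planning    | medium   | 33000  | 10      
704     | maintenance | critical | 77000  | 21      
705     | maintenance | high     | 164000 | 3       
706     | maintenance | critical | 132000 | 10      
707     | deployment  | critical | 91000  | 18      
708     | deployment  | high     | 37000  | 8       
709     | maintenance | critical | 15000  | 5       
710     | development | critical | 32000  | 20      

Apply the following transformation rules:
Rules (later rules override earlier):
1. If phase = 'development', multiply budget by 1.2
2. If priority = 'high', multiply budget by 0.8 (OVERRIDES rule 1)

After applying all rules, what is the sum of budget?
894200.0

Step 1: Rule 2 takes priority for records with priority = 'high'
  - 2 records: 201000 × 0.8 = 160800.0
Step 2: Rule 1 applies to remaining records with phase = 'development'
  - 1 records: 32000 × 1.2 = 38400.0
Step 3: Other records unchanged: 695000
Step 4: Final sum = 160800.0 + 38400.0 + 695000 = 894200.0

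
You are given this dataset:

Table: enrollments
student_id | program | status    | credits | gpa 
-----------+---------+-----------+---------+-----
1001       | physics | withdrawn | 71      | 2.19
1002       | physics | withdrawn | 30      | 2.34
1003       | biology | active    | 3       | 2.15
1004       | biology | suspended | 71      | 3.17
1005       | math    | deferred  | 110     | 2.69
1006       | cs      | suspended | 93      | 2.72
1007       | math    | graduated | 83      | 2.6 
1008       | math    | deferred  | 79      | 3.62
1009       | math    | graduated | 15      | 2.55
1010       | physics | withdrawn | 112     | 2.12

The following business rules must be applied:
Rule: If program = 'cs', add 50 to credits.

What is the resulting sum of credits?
717

Step 1: Count records where program = 'cs': 1
Step 2: Total bonus added: 1 × 50 = 50
Step 3: Original sum of credits: 667
Step 4: Final sum = 667 + 50 = 717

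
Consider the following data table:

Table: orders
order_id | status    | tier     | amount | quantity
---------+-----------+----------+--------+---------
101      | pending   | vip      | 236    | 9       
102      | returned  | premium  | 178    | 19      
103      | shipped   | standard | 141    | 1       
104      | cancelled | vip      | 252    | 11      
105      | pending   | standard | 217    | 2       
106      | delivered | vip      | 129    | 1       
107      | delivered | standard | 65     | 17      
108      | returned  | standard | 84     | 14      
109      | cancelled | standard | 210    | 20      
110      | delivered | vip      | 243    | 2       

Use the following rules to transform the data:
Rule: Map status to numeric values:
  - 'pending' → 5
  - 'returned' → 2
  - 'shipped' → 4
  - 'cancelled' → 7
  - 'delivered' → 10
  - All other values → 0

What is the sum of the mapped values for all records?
62

Step 1: Apply mapping to each record
Step 2: Count by status:
  'pending': 2 records × 5 = 10
  'returned': 2 records × 2 = 4
  'shipped': 1 records × 4 = 4
  'cancelled': 2 records × 7 = 14
  'delivered': 3 records × 10 = 30
Step 3: Sum all mapped values = 62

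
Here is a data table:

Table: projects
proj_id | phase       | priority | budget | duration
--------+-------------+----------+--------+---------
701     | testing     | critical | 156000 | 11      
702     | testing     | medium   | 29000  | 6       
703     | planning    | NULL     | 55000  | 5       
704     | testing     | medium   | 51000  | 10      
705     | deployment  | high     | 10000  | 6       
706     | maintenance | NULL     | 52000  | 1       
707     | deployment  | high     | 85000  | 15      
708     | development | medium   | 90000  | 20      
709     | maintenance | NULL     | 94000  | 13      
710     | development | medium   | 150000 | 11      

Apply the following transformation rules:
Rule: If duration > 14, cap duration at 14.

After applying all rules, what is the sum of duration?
91

Step 1: 2 records have duration > 14
Step 2: These records originally summed to 35
Step 3: After capping: 2 × 14 = 28
Step 4: Unaffected records sum: 63
Step 5: Final sum = 28 + 63 = 91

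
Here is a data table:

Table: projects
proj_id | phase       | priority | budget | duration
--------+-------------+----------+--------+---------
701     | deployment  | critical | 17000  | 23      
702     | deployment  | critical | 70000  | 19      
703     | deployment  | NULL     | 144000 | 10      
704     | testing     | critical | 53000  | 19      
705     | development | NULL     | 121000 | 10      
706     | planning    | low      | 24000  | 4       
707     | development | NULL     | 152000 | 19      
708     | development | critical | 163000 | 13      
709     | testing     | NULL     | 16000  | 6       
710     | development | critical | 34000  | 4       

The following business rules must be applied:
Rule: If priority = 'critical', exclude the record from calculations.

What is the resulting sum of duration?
49

Step 1: Identify records where priority = 'critical'
Step 2: The excluded records sum to 78
Step 3: Original total duration = 127
Step 4: Remaining total = 127 - 78 = 49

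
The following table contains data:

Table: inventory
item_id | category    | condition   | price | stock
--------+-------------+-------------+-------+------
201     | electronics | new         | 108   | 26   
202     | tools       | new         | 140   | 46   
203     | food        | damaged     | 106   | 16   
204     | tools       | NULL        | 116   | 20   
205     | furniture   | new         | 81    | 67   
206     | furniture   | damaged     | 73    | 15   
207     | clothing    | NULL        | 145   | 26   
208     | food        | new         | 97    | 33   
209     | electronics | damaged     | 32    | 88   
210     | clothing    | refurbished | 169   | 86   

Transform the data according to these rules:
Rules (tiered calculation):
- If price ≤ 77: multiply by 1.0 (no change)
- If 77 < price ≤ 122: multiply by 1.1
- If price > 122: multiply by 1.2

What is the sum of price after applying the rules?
1208.6

Step 1: Tier 1 (price ≤ 77): 2 records, sum = 105 × 1.0 = 105.0
Step 2: Tier 2 (77 < price ≤ 122): 5 records, sum = 508 × 1.1 = 558.8
Step 3: Tier 3 (price > 122): 3 records, sum = 454 × 1.2 = 544.8
Step 4: Final sum = 105.0 + 558.8 + 544.8 = 1208.6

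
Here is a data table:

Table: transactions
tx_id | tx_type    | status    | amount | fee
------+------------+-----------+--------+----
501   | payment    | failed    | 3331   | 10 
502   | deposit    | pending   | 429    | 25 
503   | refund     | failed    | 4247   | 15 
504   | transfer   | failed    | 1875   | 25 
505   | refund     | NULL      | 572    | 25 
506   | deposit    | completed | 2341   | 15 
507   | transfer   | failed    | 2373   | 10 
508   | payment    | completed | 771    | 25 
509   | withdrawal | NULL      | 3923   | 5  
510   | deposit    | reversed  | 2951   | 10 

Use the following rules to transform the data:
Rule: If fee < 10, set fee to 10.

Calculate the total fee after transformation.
170

Step 1: 1 records have fee < 10
Step 2: These records originally summed to 5
Step 3: After setting to minimum: 1 × 10 = 10
Step 4: Unaffected records sum: 160
Step 5: Final sum = 10 + 160 = 170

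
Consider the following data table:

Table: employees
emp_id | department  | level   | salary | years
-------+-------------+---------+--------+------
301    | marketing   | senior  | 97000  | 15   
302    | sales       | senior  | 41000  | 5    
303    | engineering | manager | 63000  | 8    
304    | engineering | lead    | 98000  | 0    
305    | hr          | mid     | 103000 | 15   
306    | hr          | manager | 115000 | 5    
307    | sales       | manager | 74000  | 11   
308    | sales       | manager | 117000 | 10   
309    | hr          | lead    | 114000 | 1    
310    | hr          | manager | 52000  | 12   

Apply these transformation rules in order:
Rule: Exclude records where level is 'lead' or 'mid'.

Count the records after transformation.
7

Step 1: Count records to exclude
  - 2 (lead) + 1 (mid) = 3 records
Step 2: Total records: 10
Step 3: Remaining = 10 - 3 = 7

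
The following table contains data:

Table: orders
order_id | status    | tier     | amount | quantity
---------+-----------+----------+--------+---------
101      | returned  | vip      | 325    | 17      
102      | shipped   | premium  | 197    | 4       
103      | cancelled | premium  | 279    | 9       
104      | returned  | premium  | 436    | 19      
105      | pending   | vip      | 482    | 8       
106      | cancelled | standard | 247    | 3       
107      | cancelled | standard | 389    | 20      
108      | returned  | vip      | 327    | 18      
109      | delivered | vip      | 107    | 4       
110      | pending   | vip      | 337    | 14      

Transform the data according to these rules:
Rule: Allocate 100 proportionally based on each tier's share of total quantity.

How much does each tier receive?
premium: 27.59, standard: 19.83, vip: 52.59

Step 1: Calculate total quantity = 116
Step 2: Calculate each tier's proportion:
  premium: 32/116 = 27.59% → 27.59
  standard: 23/116 = 19.83% → 19.83
  vip: 61/116 = 52.59% → 52.59
Step 3: Verify: sum of allocations ≈ 100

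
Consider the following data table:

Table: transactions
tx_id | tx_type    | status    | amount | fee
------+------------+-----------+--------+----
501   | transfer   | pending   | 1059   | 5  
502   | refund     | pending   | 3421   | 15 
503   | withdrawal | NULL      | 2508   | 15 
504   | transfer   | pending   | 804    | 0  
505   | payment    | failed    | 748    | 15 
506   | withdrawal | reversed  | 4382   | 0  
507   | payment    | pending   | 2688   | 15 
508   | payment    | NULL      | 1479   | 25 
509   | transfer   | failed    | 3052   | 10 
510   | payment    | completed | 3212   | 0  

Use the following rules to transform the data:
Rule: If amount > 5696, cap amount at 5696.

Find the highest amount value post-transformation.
4382

Step 1: Original maximum amount = 4382
Step 2: Check cap of 5696 against maximum
Step 3: No records exceed the cap (max 4382 <= cap 5696), so no capping applies
Step 4: Maximum after transformation = 4382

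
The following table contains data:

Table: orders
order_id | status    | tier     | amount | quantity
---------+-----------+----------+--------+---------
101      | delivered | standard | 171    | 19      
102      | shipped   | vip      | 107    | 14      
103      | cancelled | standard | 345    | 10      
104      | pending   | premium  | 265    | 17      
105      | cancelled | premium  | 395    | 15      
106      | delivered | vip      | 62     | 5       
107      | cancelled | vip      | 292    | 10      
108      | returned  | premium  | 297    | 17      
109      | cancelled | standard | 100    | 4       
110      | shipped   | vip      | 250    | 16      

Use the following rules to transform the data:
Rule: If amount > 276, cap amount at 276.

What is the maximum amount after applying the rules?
276

Step 1: Original maximum amount = 395
Step 2: Apply cap at 276
Step 3: 4 records had amount > 276 and were capped
Step 4: Maximum after transformation = 276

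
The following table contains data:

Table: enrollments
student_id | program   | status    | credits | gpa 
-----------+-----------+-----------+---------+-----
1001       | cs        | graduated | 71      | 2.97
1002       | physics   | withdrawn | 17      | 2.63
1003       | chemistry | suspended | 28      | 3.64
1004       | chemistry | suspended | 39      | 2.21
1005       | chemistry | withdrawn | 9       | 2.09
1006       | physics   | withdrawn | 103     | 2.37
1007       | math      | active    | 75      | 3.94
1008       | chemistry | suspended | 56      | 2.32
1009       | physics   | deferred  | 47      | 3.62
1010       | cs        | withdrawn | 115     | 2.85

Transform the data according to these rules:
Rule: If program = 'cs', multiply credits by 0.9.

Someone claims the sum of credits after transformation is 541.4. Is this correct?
Yes, the result is correct.

Step 1: Calculate the correct sum after transformation
Step 2: Apply multiplier 0.9 to records where program = 'cs'
Step 3: Correct result = 541.4
Step 4: Claimed result = 541.4
Step 5: 541.4 = 541.4 ✓
Conclusion: The claimed result is correct.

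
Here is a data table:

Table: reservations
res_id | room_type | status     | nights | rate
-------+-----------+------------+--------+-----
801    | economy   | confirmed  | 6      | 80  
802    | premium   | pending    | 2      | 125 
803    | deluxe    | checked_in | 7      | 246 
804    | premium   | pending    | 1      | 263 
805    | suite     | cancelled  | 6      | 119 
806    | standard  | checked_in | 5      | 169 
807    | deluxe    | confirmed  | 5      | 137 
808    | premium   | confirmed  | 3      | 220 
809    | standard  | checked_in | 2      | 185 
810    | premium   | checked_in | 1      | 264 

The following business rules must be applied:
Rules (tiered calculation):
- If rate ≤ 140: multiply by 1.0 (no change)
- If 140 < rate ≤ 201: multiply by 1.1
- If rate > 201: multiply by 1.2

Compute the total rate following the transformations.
2042.0

Step 1: Tier 1 (rate ≤ 140): 4 records, sum = 461 × 1.0 = 461.0
Step 2: Tier 2 (140 < rate ≤ 201): 2 records, sum = 354 × 1.1 = 389.4
Step 3: Tier 3 (rate > 201): 4 records, sum = 993 × 1.2 = 1191.6
Step 4: Final sum = 461.0 + 389.4 + 1191.6 = 2042.0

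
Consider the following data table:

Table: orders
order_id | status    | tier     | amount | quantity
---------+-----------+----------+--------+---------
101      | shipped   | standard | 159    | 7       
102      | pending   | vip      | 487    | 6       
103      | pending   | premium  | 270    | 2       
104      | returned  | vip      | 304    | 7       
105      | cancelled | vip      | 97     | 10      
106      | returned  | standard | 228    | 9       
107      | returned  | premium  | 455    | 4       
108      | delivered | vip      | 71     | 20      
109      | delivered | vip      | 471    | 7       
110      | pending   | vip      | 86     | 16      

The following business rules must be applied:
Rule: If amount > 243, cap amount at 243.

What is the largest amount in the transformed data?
243

Step 1: Original maximum amount = 487
Step 2: Apply cap at 243
Step 3: 5 records had amount > 243 and were capped
Step 4: Maximum after transformation = 243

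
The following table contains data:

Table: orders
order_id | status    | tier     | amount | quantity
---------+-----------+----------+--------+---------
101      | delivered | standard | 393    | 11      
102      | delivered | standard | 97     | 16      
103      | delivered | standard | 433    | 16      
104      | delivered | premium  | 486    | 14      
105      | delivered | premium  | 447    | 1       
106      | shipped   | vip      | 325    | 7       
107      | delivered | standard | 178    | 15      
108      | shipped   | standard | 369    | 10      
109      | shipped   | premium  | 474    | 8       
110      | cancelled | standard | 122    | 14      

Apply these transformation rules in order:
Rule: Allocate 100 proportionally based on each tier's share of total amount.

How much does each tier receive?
premium: 42.33, standard: 47.89, vip: 9.78

Step 1: Calculate total amount = 3324
Step 2: Calculate each tier's proportion:
  premium: 1407/3324 = 42.33% → 42.33
  standard: 1592/3324 = 47.89% → 47.89
  vip: 325/3324 = 9.78% → 9.78
Step 3: Verify: sum of allocations ≈ 100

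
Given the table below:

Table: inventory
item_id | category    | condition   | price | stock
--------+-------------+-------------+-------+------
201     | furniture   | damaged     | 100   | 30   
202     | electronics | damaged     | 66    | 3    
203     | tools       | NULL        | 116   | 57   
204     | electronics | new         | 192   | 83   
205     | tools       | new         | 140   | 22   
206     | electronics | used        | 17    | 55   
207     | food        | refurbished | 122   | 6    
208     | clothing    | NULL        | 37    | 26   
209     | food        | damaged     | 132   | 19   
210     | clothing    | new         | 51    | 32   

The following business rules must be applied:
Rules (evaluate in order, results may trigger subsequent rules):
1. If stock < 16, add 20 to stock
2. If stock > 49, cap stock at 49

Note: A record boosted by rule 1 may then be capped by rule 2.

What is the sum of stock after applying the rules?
325

Step 1: Apply rule 1 to records with stock < 16
  - 2 records get bonus of 20
  - Of these, 0 records then exceed 49 and get capped
Step 2: Apply rule 2 to records with stock > 49
  - 3 records (original) are capped
Step 3: Calculate final sum = 325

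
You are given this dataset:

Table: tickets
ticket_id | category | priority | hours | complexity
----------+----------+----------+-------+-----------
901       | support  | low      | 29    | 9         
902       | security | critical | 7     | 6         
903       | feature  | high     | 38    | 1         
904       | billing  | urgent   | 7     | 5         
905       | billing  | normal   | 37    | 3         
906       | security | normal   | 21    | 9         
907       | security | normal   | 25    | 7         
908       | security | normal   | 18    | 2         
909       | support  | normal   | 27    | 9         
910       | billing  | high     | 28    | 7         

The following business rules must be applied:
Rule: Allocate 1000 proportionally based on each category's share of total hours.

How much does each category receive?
billing: 303.8, feature: 160.34, security: 299.58, support: 236.29

Step 1: Calculate total hours = 237
Step 2: Calculate each category's proportion:
  billing: 72/237 = 30.38% → 303.8
  feature: 38/237 = 16.03% → 160.34
  security: 71/237 = 29.96% → 299.58
  support: 56/237 = 23.63% → 236.29
Step 3: Verify: sum of allocations ≈ 1000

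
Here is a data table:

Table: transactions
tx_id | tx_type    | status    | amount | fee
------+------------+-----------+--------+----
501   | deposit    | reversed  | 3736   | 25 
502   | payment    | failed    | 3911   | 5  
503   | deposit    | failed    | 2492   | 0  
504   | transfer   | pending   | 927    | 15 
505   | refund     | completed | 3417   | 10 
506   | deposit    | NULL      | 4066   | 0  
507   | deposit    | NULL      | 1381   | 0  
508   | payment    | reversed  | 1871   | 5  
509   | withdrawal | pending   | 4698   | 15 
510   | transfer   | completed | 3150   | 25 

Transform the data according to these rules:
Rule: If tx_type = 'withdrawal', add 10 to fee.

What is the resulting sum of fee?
110

Step 1: Count records where tx_type = 'withdrawal': 1
Step 2: Total bonus added: 1 × 10 = 10
Step 3: Original sum of fee: 100
Step 4: Final sum = 100 + 10 = 110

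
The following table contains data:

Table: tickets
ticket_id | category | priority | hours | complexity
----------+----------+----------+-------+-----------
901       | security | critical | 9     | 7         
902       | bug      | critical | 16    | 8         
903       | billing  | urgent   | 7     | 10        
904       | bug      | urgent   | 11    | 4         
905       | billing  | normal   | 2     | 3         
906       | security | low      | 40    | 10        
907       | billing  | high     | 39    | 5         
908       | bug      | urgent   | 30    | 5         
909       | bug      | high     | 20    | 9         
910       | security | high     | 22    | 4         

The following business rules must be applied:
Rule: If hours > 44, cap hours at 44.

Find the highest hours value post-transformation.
40

Step 1: Original maximum hours = 40
Step 2: Check cap of 44 against maximum
Step 3: No records exceed the cap (max 40 <= cap 44), so no capping applies
Step 4: Maximum after transformation = 40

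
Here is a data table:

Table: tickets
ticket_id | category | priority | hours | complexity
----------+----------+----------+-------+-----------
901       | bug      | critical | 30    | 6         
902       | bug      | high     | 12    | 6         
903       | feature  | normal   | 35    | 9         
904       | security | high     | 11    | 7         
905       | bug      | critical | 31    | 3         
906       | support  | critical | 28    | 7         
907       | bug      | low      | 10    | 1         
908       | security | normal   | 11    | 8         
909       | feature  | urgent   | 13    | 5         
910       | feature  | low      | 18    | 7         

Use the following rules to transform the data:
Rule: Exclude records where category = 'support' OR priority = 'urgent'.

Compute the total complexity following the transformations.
47

Step 1: Find records where category = 'support' OR priority = 'urgent'
Step 2: 2 records match, summing to 12
Step 3: Original sum: 59
Step 4: Remaining sum = 59 - 12 = 47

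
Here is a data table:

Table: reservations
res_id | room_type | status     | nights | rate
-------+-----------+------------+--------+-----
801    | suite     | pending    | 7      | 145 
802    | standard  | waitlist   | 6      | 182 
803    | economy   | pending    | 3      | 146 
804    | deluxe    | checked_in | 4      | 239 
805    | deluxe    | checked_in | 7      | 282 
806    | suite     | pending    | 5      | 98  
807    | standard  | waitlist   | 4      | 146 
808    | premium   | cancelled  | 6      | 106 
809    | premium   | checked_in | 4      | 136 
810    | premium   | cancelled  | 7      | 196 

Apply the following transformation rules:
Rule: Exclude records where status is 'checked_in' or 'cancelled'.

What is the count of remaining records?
5

Step 1: Count records to exclude
  - 3 (checked_in) + 2 (cancelled) = 5 records
Step 2: Total records: 10
Step 3: Remaining = 10 - 5 = 5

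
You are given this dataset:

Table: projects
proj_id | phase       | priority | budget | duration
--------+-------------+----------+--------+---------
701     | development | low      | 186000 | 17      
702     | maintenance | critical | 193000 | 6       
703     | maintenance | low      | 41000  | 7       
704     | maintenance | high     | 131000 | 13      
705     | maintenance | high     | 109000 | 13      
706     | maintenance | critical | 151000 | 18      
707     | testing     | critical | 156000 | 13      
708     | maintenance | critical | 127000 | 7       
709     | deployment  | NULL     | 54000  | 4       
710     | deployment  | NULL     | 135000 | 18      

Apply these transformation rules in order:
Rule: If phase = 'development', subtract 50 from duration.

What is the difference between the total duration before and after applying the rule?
50

Step 1: Original sum of duration = 116
Step 2: 1 records have phase = 'development'
Step 3: Each affected record changes by -50
Step 4: Total change = 1 × -50 = -50
Step 5: New sum = 116 + -50 = 66
Step 6: Difference = |66 - 116| = 50
        (Sum decreased by 50)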